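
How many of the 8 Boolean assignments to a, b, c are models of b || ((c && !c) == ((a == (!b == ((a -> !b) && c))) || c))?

5

Initial set: {(b || ((c && !c) == ((a == (!b == ((a -> !b) && c))) || c)))}.
(b || ((c && !c) == ((a == (!b == ((a -> !b) && c))) || c))): β-rule — branch into b  //  ((c && !c) == ((a == (!b == ((a -> !b) && c))) || c)).
  branch 1 (add b):
    ○ open, literals {b=1}.
  branch 2 (add ((c && !c) == ((a == (!b == ((a -> !b) && c))) || c))):
    ((c && !c) == ((a == (!b == ((a -> !b) && c))) || c)): β-rule — branch into (c && !c), ((a == (!b == ((a -> !b) && c))) || c)  //  !(c && !c), !((a == (!b == ((a -> !b) && c))) || c).
      branch 2.1 (add (c && !c), ((a == (!b == ((a -> !b) && c))) || c)):
        (c && !c): α-rule — add c, !c.
        × closes — contains both c and !c.
      branch 2.2 (add !(c && !c), !((a == (!b == ((a -> !b) && c))) || c)):
        !((a == (!b == ((a -> !b) && c))) || c): α-rule — add !(a == (!b == ((a -> !b) && c))), !c.
        !(c && !c): β-rule — branch into !c  //  !!c.
          branch 2.2.1 (add !c):
            !(a == (!b == ((a -> !b) && c))): β-rule — branch into a, !(!b == ((a -> !b) && c))  //  !a, (!b == ((a -> !b) && c)).
              branch 2.2.1.1 (add a, !(!b == ((a -> !b) && c))):
                !(!b == ((a -> !b) && c)): β-rule — branch into !b, !((a -> !b) && c)  //  !!b, ((a -> !b) && c).
                  branch 2.2.1.1.1 (add !b, !((a -> !b) && c)):
                    !((a -> !b) && c): β-rule — branch into !(a -> !b)  //  !c.
                      branch 2.2.1.1.1.1 (add !(a -> !b)):
                        !(a -> !b): α-rule — add a, !!b.
                        × closes — contains both b and !b.
                      branch 2.2.1.1.1.2 (add !c):
                        ○ open, literals {a=1, b=0, c=0}.
                  branch 2.2.1.1.2 (add !!b, ((a -> !b) && c)):
                    ((a -> !b) && c): α-rule — add (a -> !b), c.
                    × closes — contains both c and !c.
              branch 2.2.1.2 (add !a, (!b == ((a -> !b) && c))):
                (!b == ((a -> !b) && c)): β-rule — branch into !b, ((a -> !b) && c)  //  !!b, !((a -> !b) && c).
                  branch 2.2.1.2.1 (add !b, ((a -> !b) && c)):
                    ((a -> !b) && c): α-rule — add (a -> !b), c.
                    × closes — contains both c and !c.
                  branch 2.2.1.2.2 (add !!b, !((a -> !b) && c)):
                    !((a -> !b) && c): β-rule — branch into !(a -> !b)  //  !c.
                      branch 2.2.1.2.2.1 (add !(a -> !b)):
                        !(a -> !b): α-rule — add a, !!b.
                        × closes — contains both a and !a.
                      branch 2.2.1.2.2.2 (add !c):
                        ○ open, literals {a=0, b=1, c=0}.
          branch 2.2.2 (add !!c):
            × closes — contains both c and !c.
6 branches closed, 3 open.
Each open branch fixes some atoms; the unmentioned ones are free. Counting distinct full assignments: branch {b=1} (a, c) contributes 4 new; branch {a=1, b=0, c=0} (none free) contributes 1 new; branch {a=0, b=1, c=0} (none free) contributes 0 new. Total: 5.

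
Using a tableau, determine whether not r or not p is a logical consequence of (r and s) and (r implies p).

No

Initial set: {((r and s) and (r implies p)); not (not r or not p)}.
((r and s) and (r implies p)): α-rule — add (r and s), (r implies p).
not (not r or not p): α-rule — add not not r, not not p.
(r and s): α-rule — add r, s.
(r implies p): β-rule — branch into not r  //  p.
  branch 1 (add not r):
    × closes — contains both r and not r.
  branch 2 (add p):
    ○ open, literals {p=T, r=T, s=T}.
1 branch closed, 1 open.
An open branch gives a countermodel: p=T, r=T, s=T (unmentioned atoms arbitrary); the premises hold there but the conclusion fails.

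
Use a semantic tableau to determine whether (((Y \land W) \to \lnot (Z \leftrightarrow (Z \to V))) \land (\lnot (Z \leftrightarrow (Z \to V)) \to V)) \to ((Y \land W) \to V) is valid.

Valid

Assume the negation and expand:
Initial set: {\lnot ((((Y \land W) \to \lnot (Z \leftrightarrow (Z \to V))) \land (\lnot (Z \leftrightarrow (Z \to V)) \to V)) \to ((Y \land W) \to V))}.
\lnot ((((Y \land W) \to \lnot (Z \leftrightarrow (Z \to V))) \land (\lnot (Z \leftrightarrow (Z \to V)) \to V)) \to ((Y \land W) \to V)): α-rule — add (((Y \land W) \to \lnot (Z \leftrightarrow (Z \to V))) \land (\lnot (Z \leftrightarrow (Z \to V)) \to V)), \lnot ((Y \land W) \to V).
(((Y \land W) \to \lnot (Z \leftrightarrow (Z \to V))) \land (\lnot (Z \leftrightarrow (Z \to V)) \to V)): α-rule — add ((Y \land W) \to \lnot (Z \leftrightarrow (Z \to V))), (\lnot (Z \leftrightarrow (Z \to V)) \to V).
\lnot ((Y \land W) \to V): α-rule — add (Y \land W), \lnot V.
(Y \land W): α-rule — add Y, W.
((Y \land W) \to \lnot (Z \leftrightarrow (Z \to V))): β-rule — branch into \lnot (Y \land W)  //  \lnot (Z \leftrightarrow (Z \to V)).
  branch 1 (add \lnot (Y \land W)):
    (\lnot (Z \leftrightarrow (Z \to V)) \to V): β-rule — branch into \lnot \lnot (Z \leftrightarrow (Z \to V))  //  V.
      branch 1.1 (add \lnot \lnot (Z \leftrightarrow (Z \to V))):
        \lnot (Y \land W): β-rule — branch into \lnot Y  //  \lnot W.
          branch 1.1.1 (add \lnot Y):
            × closes — contains both Y and \lnot Y.
          branch 1.1.2 (add \lnot W):
            × closes — contains both W and \lnot W.
      branch 1.2 (add V):
        × closes — contains both V and \lnot V.
  branch 2 (add \lnot (Z \leftrightarrow (Z \to V))):
    (\lnot (Z \leftrightarrow (Z \to V)) \to V): β-rule — branch into \lnot \lnot (Z \leftrightarrow (Z \to V))  //  V.
      branch 2.1 (add \lnot \lnot (Z \leftrightarrow (Z \to V))):
        \lnot (Z \leftrightarrow (Z \to V)): β-rule — branch into Z, \lnot (Z \to V)  //  \lnot Z, (Z \to V).
          branch 2.1.1 (add Z, \lnot (Z \to V)):
            \lnot (Z \to V): α-rule — add Z, \lnot V.
            \lnot \lnot (Z \leftrightarrow (Z \to V)): β-rule — branch into Z, (Z \to V)  //  \lnot Z, \lnot (Z \to V).
              branch 2.1.1.1 (add Z, (Z \to V)):
                (Z \to V): β-rule — branch into \lnot Z  //  V.
                  branch 2.1.1.1.1 (add \lnot Z):
                    × closes — contains both Z and \lnot Z.
                  branch 2.1.1.1.2 (add V):
                    × closes — contains both V and \lnot V.
              branch 2.1.1.2 (add \lnot Z, \lnot (Z \to V)):
                × closes — contains both Z and \lnot Z.
          branch 2.1.2 (add \lnot Z, (Z \to V)):
            \lnot \lnot (Z \leftrightarrow (Z \to V)): β-rule — branch into Z, (Z \to V)  //  \lnot Z, \lnot (Z \to V).
              branch 2.1.2.1 (add Z, (Z \to V)):
                × closes — contains both Z and \lnot Z.
              branch 2.1.2.2 (add \lnot Z, \lnot (Z \to V)):
                \lnot (Z \to V): α-rule — add Z, \lnot V.
                × closes — contains both Z and \lnot Z.
      branch 2.2 (add V):
        × closes — contains both V and \lnot V.
All 9 branches close.
Every branch closed, so the negation is unsatisfiable and the formula is valid.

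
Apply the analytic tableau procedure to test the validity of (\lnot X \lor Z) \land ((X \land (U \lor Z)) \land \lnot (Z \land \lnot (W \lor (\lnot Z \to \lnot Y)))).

Assume the negation and expand:
Initial set: {\lnot ((\lnot X \lor Z) \land ((X \land (U \lor Z)) \land \lnot (Z \land \lnot (W \lor (\lnot Z \to \lnot Y)))))}.
\lnot ((\lnot X \lor Z) \land ((X \land (U \lor Z)) \land \lnot (Z \land \lnot (W \lor (\lnot Z \to \lnot Y))))): β-rule — branch into \lnot (\lnot X \lor Z)  //  \lnot ((X \land (U \lor Z)) \land \lnot (Z \land \lnot (W \lor (\lnot Z \to \lnot Y)))).
  branch 1 (add \lnot (\lnot X \lor Z)):
    \lnot (\lnot X \lor Z): α-rule — add \lnot \lnot X, \lnot Z.
    ○ open, literals {X=true, Z=false}.
  branch 2 (add \lnot ((X \land (U \lor Z)) \land \lnot (Z \land \lnot (W \lor (\lnot Z \to \lnot Y))))):
    \lnot ((X \land (U \lor Z)) \land \lnot (Z \land \lnot (W \lor (\lnot Z \to \lnot Y)))): β-rule — branch into \lnot (X \land (U \lor Z))  //  \lnot \lnot (Z \land \lnot (W \lor (\lnot Z \to \lnot Y))).
      branch 2.1 (add \lnot (X \land (U \lor Z))):
        \lnot (X \land (U \lor Z)): β-rule — branch into \lnot X  //  \lnot (U \lor Z).
          branch 2.1.1 (add \lnot X):
            ○ open, literals {X=false}.
          branch 2.1.2 (add \lnot (U \lor Z)):
            \lnot (U \lor Z): α-rule — add \lnot U, \lnot Z.
            ○ open, literals {U=false, Z=false}.
      branch 2.2 (add \lnot \lnot (Z \land \lnot (W \lor (\lnot Z \to \lnot Y)))):
        \lnot \lnot (Z \land \lnot (W \lor (\lnot Z \to \lnot Y))): α-rule — add Z, \lnot (W \lor (\lnot Z \to \lnot Y)).
        \lnot (W \lor (\lnot Z \to \lnot Y)): α-rule — add \lnot W, \lnot (\lnot Z \to \lnot Y).
        \lnot (\lnot Z \to \lnot Y): α-rule — add \lnot Z, \lnot \lnot Y.
        × closes — contains both Z and \lnot Z.
1 branch closed, 3 open.
An open branch gives a countermodel: X=true, Z=false (unmentioned atoms arbitrary); under it the original formula is false.

Not valid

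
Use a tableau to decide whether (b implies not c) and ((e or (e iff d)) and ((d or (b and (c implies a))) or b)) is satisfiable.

Initial set: {((b implies not c) and ((e or (e iff d)) and ((d or (b and (c implies a))) or b)))}.
((b implies not c) and ((e or (e iff d)) and ((d or (b and (c implies a))) or b))): α-rule — add (b implies not c), ((e or (e iff d)) and ((d or (b and (c implies a))) or b)).
((e or (e iff d)) and ((d or (b and (c implies a))) or b)): α-rule — add (e or (e iff d)), ((d or (b and (c implies a))) or b).
(b implies not c): β-rule — branch into not b  //  not c.
  branch 1 (add not b):
    (e or (e iff d)): β-rule — branch into e  //  (e iff d).
      branch 1.1 (add e):
        ((d or (b and (c implies a))) or b): β-rule — branch into (d or (b and (c implies a)))  //  b.
          branch 1.1.1 (add (d or (b and (c implies a)))):
            (d or (b and (c implies a))): β-rule — branch into d  //  (b and (c implies a)).
              branch 1.1.1.1 (add d):
                ○ open, literals {b=F, d=T, e=T}.
              branch 1.1.1.2 (add (b and (c implies a))):
                (b and (c implies a)): α-rule — add b, (c implies a).
                × closes — contains both b and not b.
          branch 1.1.2 (add b):
            × closes — contains both b and not b.
      branch 1.2 (add (e iff d)):
        ((d or (b and (c implies a))) or b): β-rule — branch into (d or (b and (c implies a)))  //  b.
          branch 1.2.1 (add (d or (b and (c implies a)))):
            (e iff d): β-rule — branch into e, d  //  not e, not d.
              branch 1.2.1.1 (add e, d):
                (d or (b and (c implies a))): β-rule — branch into d  //  (b and (c implies a)).
                  branch 1.2.1.1.1 (add d):
                    ○ open, literals {b=F, d=T, e=T}.
                  branch 1.2.1.1.2 (add (b and (c implies a))):
                    (b and (c implies a)): α-rule — add b, (c implies a).
                    × closes — contains both b and not b.
              branch 1.2.1.2 (add not e, not d):
                (d or (b and (c implies a))): β-rule — branch into d  //  (b and (c implies a)).
                  branch 1.2.1.2.1 (add d):
                    × closes — contains both d and not d.
                  branch 1.2.1.2.2 (add (b and (c implies a))):
                    (b and (c implies a)): α-rule — add b, (c implies a).
                    × closes — contains both b and not b.
          branch 1.2.2 (add b):
            × closes — contains both b and not b.
  branch 2 (add not c):
    (e or (e iff d)): β-rule — branch into e  //  (e iff d).
      branch 2.1 (add e):
        ((d or (b and (c implies a))) or b): β-rule — branch into (d or (b and (c implies a)))  //  b.
          branch 2.1.1 (add (d or (b and (c implies a)))):
            (d or (b and (c implies a))): β-rule — branch into d  //  (b and (c implies a)).
              branch 2.1.1.1 (add d):
                ○ open, literals {c=F, d=T, e=T}.
              branch 2.1.1.2 (add (b and (c implies a))):
                (b and (c implies a)): α-rule — add b, (c implies a).
                (c implies a): β-rule — branch into not c  //  a.
                  branch 2.1.1.2.1 (add not c):
                    ○ open, literals {b=T, c=F, e=T}.
                  branch 2.1.1.2.2 (add a):
                    ○ open, literals {a=T, b=T, c=F, e=T}.
          branch 2.1.2 (add b):
            ○ open, literals {b=T, c=F, e=T}.
      branch 2.2 (add (e iff d)):
        ((d or (b and (c implies a))) or b): β-rule — branch into (d or (b and (c implies a)))  //  b.
          branch 2.2.1 (add (d or (b and (c implies a)))):
            (e iff d): β-rule — branch into e, d  //  not e, not d.
              branch 2.2.1.1 (add e, d):
                (d or (b and (c implies a))): β-rule — branch into d  //  (b and (c implies a)).
                  branch 2.2.1.1.1 (add d):
                    ○ open, literals {c=F, d=T, e=T}.
                  branch 2.2.1.1.2 (add (b and (c implies a))):
                    (b and (c implies a)): α-rule — add b, (c implies a).
                    (c implies a): β-rule — branch into not c  //  a.
                      branch 2.2.1.1.2.1 (add not c):
                        ○ open, literals {b=T, c=F, d=T, e=T}.
                      branch 2.2.1.1.2.2 (add a):
                        ○ open, literals {a=T, b=T, c=F, d=T, e=T}.
              branch 2.2.1.2 (add not e, not d):
                (d or (b and (c implies a))): β-rule — branch into d  //  (b and (c implies a)).
                  branch 2.2.1.2.1 (add d):
                    × closes — contains both d and not d.
                  branch 2.2.1.2.2 (add (b and (c implies a))):
                    (b and (c implies a)): α-rule — add b, (c implies a).
                    (c implies a): β-rule — branch into not c  //  a.
                      branch 2.2.1.2.2.1 (add not c):
                        ○ open, literals {b=T, c=F, d=F, e=F}.
                      branch 2.2.1.2.2.2 (add a):
                        ○ open, literals {a=T, b=T, c=F, d=F, e=F}.
          branch 2.2.2 (add b):
            (e iff d): β-rule — branch into e, d  //  not e, not d.
              branch 2.2.2.1 (add e, d):
                ○ open, literals {b=T, c=F, d=T, e=T}.
              branch 2.2.2.2 (add not e, not d):
                ○ open, literals {b=T, c=F, d=F, e=F}.
7 branches closed, 13 open.
An open branch gives a satisfying assignment: b=F, d=T, e=T.

Satisfiable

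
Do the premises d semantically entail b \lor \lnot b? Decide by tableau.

Initial set: {T d; F (b \lor \lnot b)}.
F (b \lor \lnot b): α-rule — add F b, F \lnot b.
× closes — contains both b and \lnot b.
All 1 branch closes.
Every branch closed, so the premises entail the conclusion.

Yes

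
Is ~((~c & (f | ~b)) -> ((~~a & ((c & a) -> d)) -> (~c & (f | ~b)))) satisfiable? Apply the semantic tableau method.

Unsatisfiable

Initial set: {T ~((~c & (f | ~b)) -> ((~~a & ((c & a) -> d)) -> (~c & (f | ~b))))}.
T ~((~c & (f | ~b)) -> ((~~a & ((c & a) -> d)) -> (~c & (f | ~b)))): α-rule — add T (~c & (f | ~b)), F ((~~a & ((c & a) -> d)) -> (~c & (f | ~b))).
T (~c & (f | ~b)): α-rule — add T ~c, T (f | ~b).
F ((~~a & ((c & a) -> d)) -> (~c & (f | ~b))): α-rule — add T (~~a & ((c & a) -> d)), F (~c & (f | ~b)).
T (~~a & ((c & a) -> d)): α-rule — add T ~~a, T ((c & a) -> d).
T ~~a: drop double negation, giving T a.
T (f | ~b): β-rule — branch into T f  //  T ~b.
  branch 1 (add T f):
    F (~c & (f | ~b)): β-rule — branch into F ~c  //  F (f | ~b).
      branch 1.1 (add F ~c):
        × closes — contains both c and ~c.
      branch 1.2 (add F (f | ~b)):
        F (f | ~b): α-rule — add F f, F ~b.
        × closes — contains both f and ~f.
  branch 2 (add T ~b):
    F (~c & (f | ~b)): β-rule — branch into F ~c  //  F (f | ~b).
      branch 2.1 (add F ~c):
        × closes — contains both c and ~c.
      branch 2.2 (add F (f | ~b)):
        F (f | ~b): α-rule — add F f, F ~b.
        × closes — contains both b and ~b.
All 4 branches close.
Every branch closed; the formula is unsatisfiable.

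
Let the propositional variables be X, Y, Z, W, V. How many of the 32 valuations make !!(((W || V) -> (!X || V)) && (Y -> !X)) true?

22

Initial set: {!!(((W || V) -> (!X || V)) && (Y -> !X))}.
!!(((W || V) -> (!X || V)) && (Y -> !X)): drop double negation, giving (((W || V) -> (!X || V)) && (Y -> !X)).
(((W || V) -> (!X || V)) && (Y -> !X)): α-rule — add ((W || V) -> (!X || V)), (Y -> !X).
((W || V) -> (!X || V)): β-rule — branch into !(W || V)  //  (!X || V).
  branch 1 (add !(W || V)):
    !(W || V): α-rule — add !W, !V.
    (Y -> !X): β-rule — branch into !Y  //  !X.
      branch 1.1 (add !Y):
        ○ open, literals {V=false, W=false, Y=false}.
      branch 1.2 (add !X):
        ○ open, literals {V=false, W=false, X=false}.
  branch 2 (add (!X || V)):
    (Y -> !X): β-rule — branch into !Y  //  !X.
      branch 2.1 (add !Y):
        (!X || V): β-rule — branch into !X  //  V.
          branch 2.1.1 (add !X):
            ○ open, literals {X=false, Y=false}.
          branch 2.1.2 (add V):
            ○ open, literals {V=true, Y=false}.
      branch 2.2 (add !X):
        (!X || V): β-rule — branch into !X  //  V.
          branch 2.2.1 (add !X):
            ○ open, literals {X=false}.
          branch 2.2.2 (add V):
            ○ open, literals {V=true, X=false}.
0 branches closed, 6 open.
Each open branch fixes some atoms; the unmentioned ones are free. Counting distinct full assignments: branch {V=false, W=false, Y=false} (X, Z) contributes 4 new; branch {V=false, W=false, X=false} (Y, Z) contributes 2 new; branch {X=false, Y=false} (Z, W, V) contributes 6 new; branch {V=true, Y=false} (X, Z, W) contributes 4 new; branch {X=false} (Y, Z, W, V) contributes 6 new; branch {V=true, X=false} (Y, Z, W) contributes 0 new. Total: 22.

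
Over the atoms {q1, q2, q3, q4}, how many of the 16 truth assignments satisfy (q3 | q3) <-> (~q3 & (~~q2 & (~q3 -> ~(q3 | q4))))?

6

Initial set: {((q3 | q3) <-> (~q3 & (~~q2 & (~q3 -> ~(q3 | q4)))))}.
((q3 | q3) <-> (~q3 & (~~q2 & (~q3 -> ~(q3 | q4))))): β-rule — branch into (q3 | q3), (~q3 & (~~q2 & (~q3 -> ~(q3 | q4))))  //  ~(q3 | q3), ~(~q3 & (~~q2 & (~q3 -> ~(q3 | q4)))).
  branch 1 (add (q3 | q3), (~q3 & (~~q2 & (~q3 -> ~(q3 | q4))))):
    (~q3 & (~~q2 & (~q3 -> ~(q3 | q4)))): α-rule — add ~q3, (~~q2 & (~q3 -> ~(q3 | q4))).
    (~~q2 & (~q3 -> ~(q3 | q4))): α-rule — add ~~q2, (~q3 -> ~(q3 | q4)).
    ~~q2: drop double negation, giving q2.
    (q3 | q3): β-rule — branch into q3  //  q3.
      branch 1.1 (add q3):
        × closes — contains both q3 and ~q3.
      branch 1.2 (add q3):
        × closes — contains both q3 and ~q3.
  branch 2 (add ~(q3 | q3), ~(~q3 & (~~q2 & (~q3 -> ~(q3 | q4))))):
    ~(q3 | q3): α-rule — add ~q3, ~q3.
    ~(~q3 & (~~q2 & (~q3 -> ~(q3 | q4)))): β-rule — branch into ~~q3  //  ~(~~q2 & (~q3 -> ~(q3 | q4))).
      branch 2.1 (add ~~q3):
        × closes — contains both q3 and ~q3.
      branch 2.2 (add ~(~~q2 & (~q3 -> ~(q3 | q4)))):
        ~(~~q2 & (~q3 -> ~(q3 | q4))): β-rule — branch into ~~~q2  //  ~(~q3 -> ~(q3 | q4)).
          branch 2.2.1 (add ~~~q2):
            ~~~q2: drop double negation, giving ~q2.
            ○ open, literals {q2=0, q3=0}.
          branch 2.2.2 (add ~(~q3 -> ~(q3 | q4))):
            ~(~q3 -> ~(q3 | q4)): α-rule — add ~q3, ~~(q3 | q4).
            ~~(q3 | q4): β-rule — branch into q3  //  q4.
              branch 2.2.2.1 (add q3):
                × closes — contains both q3 and ~q3.
              branch 2.2.2.2 (add q4):
                ○ open, literals {q3=0, q4=1}.
4 branches closed, 2 open.
Each open branch fixes some atoms; the unmentioned ones are free. Counting distinct full assignments: branch {q2=0, q3=0} (q1, q4) contributes 4 new; branch {q3=0, q4=1} (q1, q2) contributes 2 new. Total: 6.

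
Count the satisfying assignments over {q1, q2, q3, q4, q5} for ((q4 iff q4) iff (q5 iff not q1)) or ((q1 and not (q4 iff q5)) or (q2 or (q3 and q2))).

Initial set: {(((q4 iff q4) iff (q5 iff not q1)) or ((q1 and not (q4 iff q5)) or (q2 or (q3 and q2))))}.
(((q4 iff q4) iff (q5 iff not q1)) or ((q1 and not (q4 iff q5)) or (q2 or (q3 and q2)))): β-rule — branch into ((q4 iff q4) iff (q5 iff not q1))  //  ((q1 and not (q4 iff q5)) or (q2 or (q3 and q2))).
  branch 1 (add ((q4 iff q4) iff (q5 iff not q1))):
    ((q4 iff q4) iff (q5 iff not q1)): β-rule — branch into (q4 iff q4), (q5 iff not q1)  //  not (q4 iff q4), not (q5 iff not q1).
      branch 1.1 (add (q4 iff q4), (q5 iff not q1)):
        (q4 iff q4): β-rule — branch into q4, q4  //  not q4, not q4.
          branch 1.1.1 (add q4, q4):
            (q5 iff not q1): β-rule — branch into q5, not q1  //  not q5, not not q1.
              branch 1.1.1.1 (add q5, not q1):
                ○ open, literals {q1=false, q4=true, q5=true}.
              branch 1.1.1.2 (add not q5, not not q1):
                ○ open, literals {q1=true, q4=true, q5=false}.
          branch 1.1.2 (add not q4, not q4):
            (q5 iff not q1): β-rule — branch into q5, not q1  //  not q5, not not q1.
              branch 1.1.2.1 (add q5, not q1):
                ○ open, literals {q1=false, q4=false, q5=true}.
              branch 1.1.2.2 (add not q5, not not q1):
                ○ open, literals {q1=true, q4=false, q5=false}.
      branch 1.2 (add not (q4 iff q4), not (q5 iff not q1)):
        not (q4 iff q4): β-rule — branch into q4, not q4  //  not q4, q4.
          branch 1.2.1 (add q4, not q4):
            × closes — contains both q4 and not q4.
          branch 1.2.2 (add not q4, q4):
            × closes — contains both q4 and not q4.
  branch 2 (add ((q1 and not (q4 iff q5)) or (q2 or (q3 and q2)))):
    ((q1 and not (q4 iff q5)) or (q2 or (q3 and q2))): β-rule — branch into (q1 and not (q4 iff q5))  //  (q2 or (q3 and q2)).
      branch 2.1 (add (q1 and not (q4 iff q5))):
        (q1 and not (q4 iff q5)): α-rule — add q1, not (q4 iff q5).
        not (q4 iff q5): β-rule — branch into q4, not q5  //  not q4, q5.
          branch 2.1.1 (add q4, not q5):
            ○ open, literals {q1=true, q4=true, q5=false}.
          branch 2.1.2 (add not q4, q5):
            ○ open, literals {q1=true, q4=false, q5=true}.
      branch 2.2 (add (q2 or (q3 and q2))):
        (q2 or (q3 and q2)): β-rule — branch into q2  //  (q3 and q2).
          branch 2.2.1 (add q2):
            ○ open, literals {q2=true}.
          branch 2.2.2 (add (q3 and q2)):
            (q3 and q2): α-rule — add q3, q2.
            ○ open, literals {q2=true, q3=true}.
2 branches closed, 8 open.
Each open branch fixes some atoms; the unmentioned ones are free. Counting distinct full assignments: branch {q1=false, q4=true, q5=true} (q2, q3) contributes 4 new; branch {q1=true, q4=true, q5=false} (q2, q3) contributes 4 new; branch {q1=false, q4=false, q5=true} (q2, q3) contributes 4 new; branch {q1=true, q4=false, q5=false} (q2, q3) contributes 4 new; branch {q1=true, q4=true, q5=false} (q2, q3) contributes 0 new; branch {q1=true, q4=false, q5=true} (q2, q3) contributes 4 new; branch {q2=true} (q1, q3, q4, q5) contributes 6 new; branch {q2=true, q3=true} (q1, q4, q5) contributes 0 new. Total: 26.

26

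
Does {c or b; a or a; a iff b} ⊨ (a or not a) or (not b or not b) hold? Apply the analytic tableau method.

Yes

Initial set: {(c or b); (a or a); (a iff b); not ((a or not a) or (not b or not b))}.
not ((a or not a) or (not b or not b)): α-rule — add not (a or not a), not (not b or not b).
not (a or not a): α-rule — add not a, not not a.
× closes — contains both a and not a.
All 1 branch closes.
Every branch closed, so the premises entail the conclusion.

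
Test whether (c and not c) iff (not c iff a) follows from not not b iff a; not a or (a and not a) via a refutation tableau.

Initial set: {(not not b iff a); (not a or (a and not a)); not ((c and not c) iff (not c iff a))}.
(not not b iff a): β-rule — branch into not not b, a  //  not not not b, not a.
  branch 1 (add not not b, a):
    not not b: drop double negation, giving b.
    (not a or (a and not a)): β-rule — branch into not a  //  (a and not a).
      branch 1.1 (add not a):
        × closes — contains both a and not a.
      branch 1.2 (add (a and not a)):
        (a and not a): α-rule — add a, not a.
        × closes — contains both a and not a.
  branch 2 (add not not not b, not a):
    not not not b: drop double negation, giving not b.
    (not a or (a and not a)): β-rule — branch into not a  //  (a and not a).
      branch 2.1 (add not a):
        not ((c and not c) iff (not c iff a)): β-rule — branch into (c and not c), not (not c iff a)  //  not (c and not c), (not c iff a).
          branch 2.1.1 (add (c and not c), not (not c iff a)):
            (c and not c): α-rule — add c, not c.
            × closes — contains both c and not c.
          branch 2.1.2 (add not (c and not c), (not c iff a)):
            not (c and not c): β-rule — branch into not c  //  not not c.
              branch 2.1.2.1 (add not c):
                (not c iff a): β-rule — branch into not c, a  //  not not c, not a.
                  branch 2.1.2.1.1 (add not c, a):
                    × closes — contains both a and not a.
                  branch 2.1.2.1.2 (add not not c, not a):
                    × closes — contains both c and not c.
              branch 2.1.2.2 (add not not c):
                (not c iff a): β-rule — branch into not c, a  //  not not c, not a.
                  branch 2.1.2.2.1 (add not c, a):
                    × closes — contains both c and not c.
                  branch 2.1.2.2.2 (add not not c, not a):
                    ○ open, literals {a=0, b=0, c=1}.
      branch 2.2 (add (a and not a)):
        (a and not a): α-rule — add a, not a.
        × closes — contains both a and not a.
7 branches closed, 1 open.
An open branch gives a countermodel: a=0, b=0, c=1 (unmentioned atoms arbitrary); the premises hold there but the conclusion fails.

No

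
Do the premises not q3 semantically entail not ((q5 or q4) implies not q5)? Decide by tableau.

Initial set: {T not q3; F not ((q5 or q4) implies not q5)}.
F not ((q5 or q4) implies not q5): β-rule — branch into F (q5 or q4)  //  T not q5.
  branch 1 (add F (q5 or q4)):
    F (q5 or q4): α-rule — add F q5, F q4.
    ○ open, literals {q3=false, q4=false, q5=false}.
  branch 2 (add T not q5):
    ○ open, literals {q3=false, q5=false}.
0 branches closed, 2 open.
An open branch gives a countermodel: q3=false, q4=false, q5=false (unmentioned atoms arbitrary); the premises hold there but the conclusion fails.

No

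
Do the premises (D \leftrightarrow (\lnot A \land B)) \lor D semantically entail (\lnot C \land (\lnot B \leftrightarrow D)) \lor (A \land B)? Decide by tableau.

No

Initial set: {T ((D \leftrightarrow (\lnot A \land B)) \lor D); F ((\lnot C \land (\lnot B \leftrightarrow D)) \lor (A \land B))}.
F ((\lnot C \land (\lnot B \leftrightarrow D)) \lor (A \land B)): α-rule — add F (\lnot C \land (\lnot B \leftrightarrow D)), F (A \land B).
T ((D \leftrightarrow (\lnot A \land B)) \lor D): β-rule — branch into T (D \leftrightarrow (\lnot A \land B))  //  T D.
  branch 1 (add T (D \leftrightarrow (\lnot A \land B))):
    F (\lnot C \land (\lnot B \leftrightarrow D)): β-rule — branch into F \lnot C  //  F (\lnot B \leftrightarrow D).
      branch 1.1 (add F \lnot C):
        F (A \land B): β-rule — branch into F A  //  F B.
          branch 1.1.1 (add F A):
            T (D \leftrightarrow (\lnot A \land B)): β-rule — branch into T D, T (\lnot A \land B)  //  F D, F (\lnot A \land B).
              branch 1.1.1.1 (add T D, T (\lnot A \land B)):
                T (\lnot A \land B): α-rule — add T \lnot A, T B.
                ○ open, literals {A=0, B=1, C=1, D=1}.
              branch 1.1.1.2 (add F D, F (\lnot A \land B)):
                F (\lnot A \land B): β-rule — branch into F \lnot A  //  F B.
                  branch 1.1.1.2.1 (add F \lnot A):
                    × closes — contains both A and \lnot A.
                  branch 1.1.1.2.2 (add F B):
                    ○ open, literals {A=0, B=0, C=1, D=0}.
          branch 1.1.2 (add F B):
            T (D \leftrightarrow (\lnot A \land B)): β-rule — branch into T D, T (\lnot A \land B)  //  F D, F (\lnot A \land B).
              branch 1.1.2.1 (add T D, T (\lnot A \land B)):
                T (\lnot A \land B): α-rule — add T \lnot A, T B.
                × closes — contains both B and \lnot B.
              branch 1.1.2.2 (add F D, F (\lnot A \land B)):
                F (\lnot A \land B): β-rule — branch into F \lnot A  //  F B.
                  branch 1.1.2.2.1 (add F \lnot A):
                    ○ open, literals {A=1, B=0, C=1, D=0}.
                  branch 1.1.2.2.2 (add F B):
                    ○ open, literals {B=0, C=1, D=0}.
      branch 1.2 (add F (\lnot B \leftrightarrow D)):
        F (A \land B): β-rule — branch into F A  //  F B.
          branch 1.2.1 (add F A):
            T (D \leftrightarrow (\lnot A \land B)): β-rule — branch into T D, T (\lnot A \land B)  //  F D, F (\lnot A \land B).
              branch 1.2.1.1 (add T D, T (\lnot A \land B)):
                T (\lnot A \land B): α-rule — add T \lnot A, T B.
                F (\lnot B \leftrightarrow D): β-rule — branch into T \lnot B, F D  //  F \lnot B, T D.
                  branch 1.2.1.1.1 (add T \lnot B, F D):
                    × closes — contains both B and \lnot B.
                  branch 1.2.1.1.2 (add F \lnot B, T D):
                    ○ open, literals {A=0, B=1, D=1}.
              branch 1.2.1.2 (add F D, F (\lnot A \land B)):
                F (\lnot B \leftrightarrow D): β-rule — branch into T \lnot B, F D  //  F \lnot B, T D.
                  branch 1.2.1.2.1 (add T \lnot B, F D):
                    F (\lnot A \land B): β-rule — branch into F \lnot A  //  F B.
                      branch 1.2.1.2.1.1 (add F \lnot A):
                        × closes — contains both A and \lnot A.
                      branch 1.2.1.2.1.2 (add F B):
                        ○ open, literals {A=0, B=0, D=0}.
                  branch 1.2.1.2.2 (add F \lnot B, T D):
                    × closes — contains both D and \lnot D.
          branch 1.2.2 (add F B):
            T (D \leftrightarrow (\lnot A \land B)): β-rule — branch into T D, T (\lnot A \land B)  //  F D, F (\lnot A \land B).
              branch 1.2.2.1 (add T D, T (\lnot A \land B)):
                T (\lnot A \land B): α-rule — add T \lnot A, T B.
                × closes — contains both B and \lnot B.
              branch 1.2.2.2 (add F D, F (\lnot A \land B)):
                F (\lnot B \leftrightarrow D): β-rule — branch into T \lnot B, F D  //  F \lnot B, T D.
                  branch 1.2.2.2.1 (add T \lnot B, F D):
                    F (\lnot A \land B): β-rule — branch into F \lnot A  //  F B.
                      branch 1.2.2.2.1.1 (add F \lnot A):
                        ○ open, literals {A=1, B=0, D=0}.
                      branch 1.2.2.2.1.2 (add F B):
                        ○ open, literals {B=0, D=0}.
                  branch 1.2.2.2.2 (add F \lnot B, T D):
                    × closes — contains both B and \lnot B.
  branch 2 (add T D):
    F (\lnot C \land (\lnot B \leftrightarrow D)): β-rule — branch into F \lnot C  //  F (\lnot B \leftrightarrow D).
      branch 2.1 (add F \lnot C):
        F (A \land B): β-rule — branch into F A  //  F B.
          branch 2.1.1 (add F A):
            ○ open, literals {A=0, C=1, D=1}.
          branch 2.1.2 (add F B):
            ○ open, literals {B=0, C=1, D=1}.
      branch 2.2 (add F (\lnot B \leftrightarrow D)):
        F (A \land B): β-rule — branch into F A  //  F B.
          branch 2.2.1 (add F A):
            F (\lnot B \leftrightarrow D): β-rule — branch into T \lnot B, F D  //  F \lnot B, T D.
              branch 2.2.1.1 (add T \lnot B, F D):
                × closes — contains both D and \lnot D.
              branch 2.2.1.2 (add F \lnot B, T D):
                ○ open, literals {A=0, B=1, D=1}.
          branch 2.2.2 (add F B):
            F (\lnot B \leftrightarrow D): β-rule — branch into T \lnot B, F D  //  F \lnot B, T D.
              branch 2.2.2.1 (add T \lnot B, F D):
                × closes — contains both D and \lnot D.
              branch 2.2.2.2 (add F \lnot B, T D):
                × closes — contains both B and \lnot B.
10 branches closed, 11 open.
An open branch gives a countermodel: A=0, B=1, C=1, D=1 (unmentioned atoms arbitrary); the premises hold there but the conclusion fails.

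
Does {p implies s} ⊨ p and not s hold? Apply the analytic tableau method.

No

Initial set: {(p implies s); not (p and not s)}.
(p implies s): β-rule — branch into not p  //  s.
  branch 1 (add not p):
    not (p and not s): β-rule — branch into not p  //  not not s.
      branch 1.1 (add not p):
        ○ open, literals {p=0}.
      branch 1.2 (add not not s):
        ○ open, literals {p=0, s=1}.
  branch 2 (add s):
    not (p and not s): β-rule — branch into not p  //  not not s.
      branch 2.1 (add not p):
        ○ open, literals {p=0, s=1}.
      branch 2.2 (add not not s):
        ○ open, literals {s=1}.
0 branches closed, 4 open.
An open branch gives a countermodel: p=0 (unmentioned atoms arbitrary); the premises hold there but the conclusion fails.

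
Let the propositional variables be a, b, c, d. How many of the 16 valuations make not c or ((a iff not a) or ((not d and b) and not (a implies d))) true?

Initial set: {(not c or ((a iff not a) or ((not d and b) and not (a implies d))))}.
(not c or ((a iff not a) or ((not d and b) and not (a implies d)))): β-rule — branch into not c  //  ((a iff not a) or ((not d and b) and not (a implies d))).
  branch 1 (add not c):
    ○ open, literals {c=0}.
  branch 2 (add ((a iff not a) or ((not d and b) and not (a implies d)))):
    ((a iff not a) or ((not d and b) and not (a implies d))): β-rule — branch into (a iff not a)  //  ((not d and b) and not (a implies d)).
      branch 2.1 (add (a iff not a)):
        (a iff not a): β-rule — branch into a, not a  //  not a, not not a.
          branch 2.1.1 (add a, not a):
            × closes — contains both a and not a.
          branch 2.1.2 (add not a, not not a):
            × closes — contains both a and not a.
      branch 2.2 (add ((not d and b) and not (a implies d))):
        ((not d and b) and not (a implies d)): α-rule — add (not d and b), not (a implies d).
        (not d and b): α-rule — add not d, b.
        not (a implies d): α-rule — add a, not d.
        ○ open, literals {a=1, b=1, d=0}.
2 branches closed, 2 open.
Each open branch fixes some atoms; the unmentioned ones are free. Counting distinct full assignments: branch {c=0} (a, b, d) contributes 8 new; branch {a=1, b=1, d=0} (c) contributes 1 new. Total: 9.

9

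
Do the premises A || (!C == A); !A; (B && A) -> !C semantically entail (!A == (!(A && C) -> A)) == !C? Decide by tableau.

Yes

Initial set: {(A || (!C == A)); !A; ((B && A) -> !C); !((!A == (!(A && C) -> A)) == !C)}.
(A || (!C == A)): β-rule — branch into A  //  (!C == A).
  branch 1 (add A):
    × closes — contains both A and !A.
  branch 2 (add (!C == A)):
    ((B && A) -> !C): β-rule — branch into !(B && A)  //  !C.
      branch 2.1 (add !(B && A)):
        !((!A == (!(A && C) -> A)) == !C): β-rule — branch into (!A == (!(A && C) -> A)), !!C  //  !(!A == (!(A && C) -> A)), !C.
          branch 2.1.1 (add (!A == (!(A && C) -> A)), !!C):
            (!C == A): β-rule — branch into !C, A  //  !!C, !A.
              branch 2.1.1.1 (add !C, A):
                × closes — contains both C and !C.
              branch 2.1.1.2 (add !!C, !A):
                !(B && A): β-rule — branch into !B  //  !A.
                  branch 2.1.1.2.1 (add !B):
                    (!A == (!(A && C) -> A)): β-rule — branch into !A, (!(A && C) -> A)  //  !!A, !(!(A && C) -> A).
                      branch 2.1.1.2.1.1 (add !A, (!(A && C) -> A)):
                        (!(A && C) -> A): β-rule — branch into !!(A && C)  //  A.
                          branch 2.1.1.2.1.1.1 (add !!(A && C)):
                            !!(A && C): α-rule — add A, C.
                            × closes — contains both A and !A.
                          branch 2.1.1.2.1.1.2 (add A):
                            × closes — contains both A and !A.
                      branch 2.1.1.2.1.2 (add !!A, !(!(A && C) -> A)):
                        × closes — contains both A and !A.
                  branch 2.1.1.2.2 (add !A):
                    (!A == (!(A && C) -> A)): β-rule — branch into !A, (!(A && C) -> A)  //  !!A, !(!(A && C) -> A).
                      branch 2.1.1.2.2.1 (add !A, (!(A && C) -> A)):
                        (!(A && C) -> A): β-rule — branch into !!(A && C)  //  A.
                          branch 2.1.1.2.2.1.1 (add !!(A && C)):
                            !!(A && C): α-rule — add A, C.
                            × closes — contains both A and !A.
                          branch 2.1.1.2.2.1.2 (add A):
                            × closes — contains both A and !A.
                      branch 2.1.1.2.2.2 (add !!A, !(!(A && C) -> A)):
                        × closes — contains both A and !A.
          branch 2.1.2 (add !(!A == (!(A && C) -> A)), !C):
            (!C == A): β-rule — branch into !C, A  //  !!C, !A.
              branch 2.1.2.1 (add !C, A):
                × closes — contains both A and !A.
              branch 2.1.2.2 (add !!C, !A):
                × closes — contains both C and !C.
      branch 2.2 (add !C):
        !((!A == (!(A && C) -> A)) == !C): β-rule — branch into (!A == (!(A && C) -> A)), !!C  //  !(!A == (!(A && C) -> A)), !C.
          branch 2.2.1 (add (!A == (!(A && C) -> A)), !!C):
            × closes — contains both C and !C.
          branch 2.2.2 (add !(!A == (!(A && C) -> A)), !C):
            (!C == A): β-rule — branch into !C, A  //  !!C, !A.
              branch 2.2.2.1 (add !C, A):
                × closes — contains both A and !A.
              branch 2.2.2.2 (add !!C, !A):
                × closes — contains both C and !C.
All 13 branches close.
Every branch closed, so the premises entail the conclusion.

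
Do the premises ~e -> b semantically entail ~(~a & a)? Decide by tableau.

Yes

Initial set: {T (~e -> b); F ~(~a & a)}.
F ~(~a & a): α-rule — add T ~a, T a.
× closes — contains both a and ~a.
All 1 branch closes.
Every branch closed, so the premises entail the conclusion.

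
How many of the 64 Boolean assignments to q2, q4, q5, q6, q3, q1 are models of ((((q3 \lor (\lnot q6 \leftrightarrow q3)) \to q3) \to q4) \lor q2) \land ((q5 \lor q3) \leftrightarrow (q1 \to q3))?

Initial set: {(((((q3 \lor (\lnot q6 \leftrightarrow q3)) \to q3) \to q4) \lor q2) \land ((q5 \lor q3) \leftrightarrow (q1 \to q3)))}.
(((((q3 \lor (\lnot q6 \leftrightarrow q3)) \to q3) \to q4) \lor q2) \land ((q5 \lor q3) \leftrightarrow (q1 \to q3))): α-rule — add ((((q3 \lor (\lnot q6 \leftrightarrow q3)) \to q3) \to q4) \lor q2), ((q5 \lor q3) \leftrightarrow (q1 \to q3)).
((((q3 \lor (\lnot q6 \leftrightarrow q3)) \to q3) \to q4) \lor q2): β-rule — branch into (((q3 \lor (\lnot q6 \leftrightarrow q3)) \to q3) \to q4)  //  q2.
  branch 1 (add (((q3 \lor (\lnot q6 \leftrightarrow q3)) \to q3) \to q4)):
    ((q5 \lor q3) \leftrightarrow (q1 \to q3)): β-rule — branch into (q5 \lor q3), (q1 \to q3)  //  \lnot (q5 \lor q3), \lnot (q1 \to q3).
      branch 1.1 (add (q5 \lor q3), (q1 \to q3)):
        (((q3 \lor (\lnot q6 \leftrightarrow q3)) \to q3) \to q4): β-rule — branch into \lnot ((q3 \lor (\lnot q6 \leftrightarrow q3)) \to q3)  //  q4.
          branch 1.1.1 (add \lnot ((q3 \lor (\lnot q6 \leftrightarrow q3)) \to q3)):
            \lnot ((q3 \lor (\lnot q6 \leftrightarrow q3)) \to q3): α-rule — add (q3 \lor (\lnot q6 \leftrightarrow q3)), \lnot q3.
            (q5 \lor q3): β-rule — branch into q5  //  q3.
              branch 1.1.1.1 (add q5):
                (q1 \to q3): β-rule — branch into \lnot q1  //  q3.
                  branch 1.1.1.1.1 (add \lnot q1):
                    (q3 \lor (\lnot q6 \leftrightarrow q3)): β-rule — branch into q3  //  (\lnot q6 \leftrightarrow q3).
                      branch 1.1.1.1.1.1 (add q3):
                        × closes — contains both q3 and \lnot q3.
                      branch 1.1.1.1.1.2 (add (\lnot q6 \leftrightarrow q3)):
                        (\lnot q6 \leftrightarrow q3): β-rule — branch into \lnot q6, q3  //  \lnot \lnot q6, \lnot q3.
                          branch 1.1.1.1.1.2.1 (add \lnot q6, q3):
                            × closes — contains both q3 and \lnot q3.
                          branch 1.1.1.1.1.2.2 (add \lnot \lnot q6, \lnot q3):
                            ○ open, literals {q1=F, q3=F, q5=T, q6=T}.
                  branch 1.1.1.1.2 (add q3):
                    × closes — contains both q3 and \lnot q3.
              branch 1.1.1.2 (add q3):
                × closes — contains both q3 and \lnot q3.
          branch 1.1.2 (add q4):
            (q5 \lor q3): β-rule — branch into q5  //  q3.
              branch 1.1.2.1 (add q5):
                (q1 \to q3): β-rule — branch into \lnot q1  //  q3.
                  branch 1.1.2.1.1 (add \lnot q1):
                    ○ open, literals {q1=F, q4=T, q5=T}.
                  branch 1.1.2.1.2 (add q3):
                    ○ open, literals {q3=T, q4=T, q5=T}.
              branch 1.1.2.2 (add q3):
                (q1 \to q3): β-rule — branch into \lnot q1  //  q3.
                  branch 1.1.2.2.1 (add \lnot q1):
                    ○ open, literals {q1=F, q3=T, q4=T}.
                  branch 1.1.2.2.2 (add q3):
                    ○ open, literals {q3=T, q4=T}.
      branch 1.2 (add \lnot (q5 \lor q3), \lnot (q1 \to q3)):
        \lnot (q5 \lor q3): α-rule — add \lnot q5, \lnot q3.
        \lnot (q1 \to q3): α-rule — add q1, \lnot q3.
        (((q3 \lor (\lnot q6 \leftrightarrow q3)) \to q3) \to q4): β-rule — branch into \lnot ((q3 \lor (\lnot q6 \leftrightarrow q3)) \to q3)  //  q4.
          branch 1.2.1 (add \lnot ((q3 \lor (\lnot q6 \leftrightarrow q3)) \to q3)):
            \lnot ((q3 \lor (\lnot q6 \leftrightarrow q3)) \to q3): α-rule — add (q3 \lor (\lnot q6 \leftrightarrow q3)), \lnot q3.
            (q3 \lor (\lnot q6 \leftrightarrow q3)): β-rule — branch into q3  //  (\lnot q6 \leftrightarrow q3).
              branch 1.2.1.1 (add q3):
                × closes — contains both q3 and \lnot q3.
              branch 1.2.1.2 (add (\lnot q6 \leftrightarrow q3)):
                (\lnot q6 \leftrightarrow q3): β-rule — branch into \lnot q6, q3  //  \lnot \lnot q6, \lnot q3.
                  branch 1.2.1.2.1 (add \lnot q6, q3):
                    × closes — contains both q3 and \lnot q3.
                  branch 1.2.1.2.2 (add \lnot \lnot q6, \lnot q3):
                    ○ open, literals {q1=T, q3=F, q5=F, q6=T}.
          branch 1.2.2 (add q4):
            ○ open, literals {q1=T, q3=F, q4=T, q5=F}.
  branch 2 (add q2):
    ((q5 \lor q3) \leftrightarrow (q1 \to q3)): β-rule — branch into (q5 \lor q3), (q1 \to q3)  //  \lnot (q5 \lor q3), \lnot (q1 \to q3).
      branch 2.1 (add (q5 \lor q3), (q1 \to q3)):
        (q5 \lor q3): β-rule — branch into q5  //  q3.
          branch 2.1.1 (add q5):
            (q1 \to q3): β-rule — branch into \lnot q1  //  q3.
              branch 2.1.1.1 (add \lnot q1):
                ○ open, literals {q1=F, q2=T, q5=T}.
              branch 2.1.1.2 (add q3):
                ○ open, literals {q2=T, q3=T, q5=T}.
          branch 2.1.2 (add q3):
            (q1 \to q3): β-rule — branch into \lnot q1  //  q3.
              branch 2.1.2.1 (add \lnot q1):
                ○ open, literals {q1=F, q2=T, q3=T}.
              branch 2.1.2.2 (add q3):
                ○ open, literals {q2=T, q3=T}.
      branch 2.2 (add \lnot (q5 \lor q3), \lnot (q1 \to q3)):
        \lnot (q5 \lor q3): α-rule — add \lnot q5, \lnot q3.
        \lnot (q1 \to q3): α-rule — add q1, \lnot q3.
        ○ open, literals {q1=T, q2=T, q3=F, q5=F}.
6 branches closed, 12 open.
Each open branch fixes some atoms; the unmentioned ones are free. Counting distinct full assignments: branch {q1=F, q3=F, q5=T, q6=T} (q2, q4) contributes 4 new; branch {q1=F, q4=T, q5=T} (q2, q6, q3) contributes 6 new; branch {q3=T, q4=T, q5=T} (q2, q6, q1) contributes 4 new; branch {q1=F, q3=T, q4=T} (q2, q5, q6) contributes 4 new; branch {q3=T, q4=T} (q2, q5, q6, q1) contributes 4 new; branch {q1=T, q3=F, q5=F, q6=T} (q2, q4) contributes 4 new; branch {q1=T, q3=F, q4=T, q5=F} (q2, q6) contributes 2 new; branch {q1=F, q2=T, q5=T} (q4, q6, q3) contributes 3 new; branch {q2=T, q3=T, q5=T} (q4, q6, q1) contributes 2 new; branch {q1=F, q2=T, q3=T} (q4, q5, q6) contributes 2 new; branch {q2=T, q3=T} (q4, q5, q6, q1) contributes 2 new; branch {q1=T, q2=T, q3=F, q5=F} (q4, q6) contributes 1 new. Total: 38.

38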